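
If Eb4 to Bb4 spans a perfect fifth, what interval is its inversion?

Inverted interval numbers add to nine, so a fifth pairs with a fourth (5 + 4 = 9).
And perfect stays perfect under inversion, so we get a perfect fourth.

perfect fourth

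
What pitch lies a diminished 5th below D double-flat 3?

G flat 2

The fifth takes the letter from D down to G.
Moving 6 semitones down from Dbb3 (the size of a diminished fifth) reaches Gb2.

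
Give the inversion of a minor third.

M6

The rule of nine gives the new number: 9 − 3 = 6, so a third becomes a sixth.
The quality also flips — minor becomes major — giving a major sixth.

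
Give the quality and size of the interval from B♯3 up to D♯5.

B to D spans three letter names (B-C-D), plus an octave — that makes it a tenth of some quality.
At 15 semitones, B#3→D#5 falls one short of a major tenth: minor.
(Equivalently, a compound minor third: a minor third plus an octave.)

minor 10th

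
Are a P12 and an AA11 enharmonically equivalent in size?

Yes

A perfect twelfth = 19 semitones = a doubly augmented eleventh; enharmonically equal.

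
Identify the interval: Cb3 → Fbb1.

augmented twelfth

Descending from Cb3 to Fbb1 is the same interval as ascending Fbb1 to Cb3.
F to C spans five letter names (F-G-A-B-C), plus an octave, so the interval is some kind of twelfth.
A perfect twelfth would be 19 semitones; Fbb1 to Cb3 is 20, one semitone wider, so the interval is augmented.
(Equivalently, a compound augmented fifth: an augmented fifth plus an octave.)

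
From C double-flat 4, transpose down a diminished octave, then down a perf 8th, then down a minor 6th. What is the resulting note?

E flat 1

Down a diminished octave from Cbb4: Cb3 (11 semitones down).
Cb3 down a perfect octave → Cb2 (12 semitones).
Cb2 down a minor sixth → Eb1 (8 semitones).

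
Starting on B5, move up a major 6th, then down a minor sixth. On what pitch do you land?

B#5

B5 up a major sixth → G#6 (9 semitones).
Down a minor sixth from G#6: B#5 (8 semitones down).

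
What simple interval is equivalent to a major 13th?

Each octave removed subtracts seven from the number: 13 − 7 = 6.
Quality carries through unchanged, so the simple form is a major sixth.

major sixth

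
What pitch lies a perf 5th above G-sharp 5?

The fifth takes the letter from G up to D.
A perfect fifth spans 7 semitones, so from G#5 the target pitch is D#6.

D-sharp 6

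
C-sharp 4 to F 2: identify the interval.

Descending from C#4 to F2 is the same interval as ascending F2 to C#4.
F to C spans five letter names (F-G-A-B-C), plus an octave: a twelfth.
A perfect twelfth would be 19 semitones; F2 to C#4 is 20, one semitone wider, so the interval is augmented.
(Equivalently, a compound augmented fifth: an augmented fifth plus an octave.)

augmented 12th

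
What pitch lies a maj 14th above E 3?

Counting seven letter names plus an octave up from E lands on D.
A major fourteenth is 23 semitones; 23 semitones up from E3 gives D#5.

D-sharp 5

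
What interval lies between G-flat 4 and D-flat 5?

perfect 5th

G to D spans five letter names (G-A-B-C-D) — that makes it a fifth of some quality.
Gb4 to Db5 is 7 semitones, matching the perfect fifth exactly, so the quality is perfect.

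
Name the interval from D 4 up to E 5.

major ninth

D to E spans two letter names (D-E), plus an octave — that makes it a ninth of some quality.
The major ninth spans 14 semitones, and D4 to E5 is exactly 14 semitones — so this is a major ninth.
(Equivalently, a compound major second: a major second plus an octave.)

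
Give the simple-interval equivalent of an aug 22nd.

A8

Subtracting seven from the interval number removes an octave: 22 − 14 = 8.
That makes an augmented twenty-second a compound augmented octave — 2 octaves plus an augmented octave.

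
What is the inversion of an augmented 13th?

First reduce the compound augmented thirteenth to its simple form, an augmented sixth.
Inverted interval numbers add to nine, so a sixth pairs with a third (6 + 3 = 9).
Quality inverts too: augmented becomes diminished. That makes the inversion a diminished third.

diminished third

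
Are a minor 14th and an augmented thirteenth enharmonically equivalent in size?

Yes

A minor fourteenth spans 22 semitones, and an augmented thirteenth also spans 22 semitones — they're enharmonic.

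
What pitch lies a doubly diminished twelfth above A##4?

The twelfth's letter: A up five letter names plus an octave → E.
Moving 17 semitones up from A##4 (the size of a doubly diminished twelfth) reaches E6.

E6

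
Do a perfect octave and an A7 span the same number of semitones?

A perfect octave = 12 semitones = an augmented seventh; enharmonically equal.

Yes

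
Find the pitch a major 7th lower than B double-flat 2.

C double-flat 2

Seven letter names down from B: C.
A major seventh is 11 semitones; 11 semitones down from Bbb2 gives Cbb2.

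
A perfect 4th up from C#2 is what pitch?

Four letter names up from C: F.
Moving 5 semitones up from C#2 (the size of a perfect fourth) reaches F#2.

F#2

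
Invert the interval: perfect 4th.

Interval numbers invert to sum to nine: 4 + 5 = 9, so a fourth inverts to a fifth.
Quality inverts too: perfect stays perfect. That makes the inversion a perfect fifth.

P5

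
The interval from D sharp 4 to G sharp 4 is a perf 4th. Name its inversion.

P5

Inverted interval numbers add to nine, so a fourth pairs with a fifth (4 + 5 = 9).
And perfect stays perfect under inversion, so we get a perfect fifth.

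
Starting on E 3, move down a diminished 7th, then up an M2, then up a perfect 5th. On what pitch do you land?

D double-sharp 3

E3 down a diminished seventh → F##2 (9 semitones).
A major second up from F##2 is G##2.
A perfect fifth up from G##2 is D##3.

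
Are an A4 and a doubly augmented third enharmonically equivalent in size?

Both span 6 semitones: an augmented fourth and a doubly augmented third are the same chromatic distance.

Yes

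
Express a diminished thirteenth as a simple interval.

Each octave removed subtracts seven from the number: 13 − 7 = 6.
That makes a diminished thirteenth a compound diminished sixth — an octave plus a diminished sixth.

diminished sixth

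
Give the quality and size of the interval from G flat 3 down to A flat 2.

minor seventh

Descending from Gb3 to Ab2 is the same interval as ascending Ab2 to Gb3.
A to G spans seven letter names (A-B-C-D-E-F-G) — that makes it a seventh of some quality.
Ab2 to Gb3 is 10 semitones, a half step short of the major seventh (11), so this is minor.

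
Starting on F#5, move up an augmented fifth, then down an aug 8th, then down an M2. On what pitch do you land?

B4

F#5 up an augmented fifth → C##6 (8 semitones).
Down an augmented octave from C##6: C#5 (13 semitones down).
A major second down from C#5 is B4.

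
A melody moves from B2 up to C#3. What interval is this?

B to C spans two letter names (B-C) — that makes it a second of some quality.
B2 to C#3 is 2 semitones, matching the major second exactly, so the quality is major.

major second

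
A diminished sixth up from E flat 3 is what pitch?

Six letter names up from E: C.
A diminished sixth is 7 semitones; 7 semitones up from Eb3 gives Cbb4.

C double-flat 4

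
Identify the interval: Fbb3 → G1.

Descending from Fbb3 to G1 is the same interval as ascending G1 to Fbb3.
G to F spans seven letter names (G-A-B-C-D-E-F), plus an octave — that makes it a fourteenth of some quality.
A major fourteenth would be 23 semitones; G1 to Fbb3 is 20, three semitones narrower, so the interval is doubly diminished.
(Equivalently, a compound doubly diminished seventh: a doubly diminished seventh plus an octave.)

doubly diminished fourteenth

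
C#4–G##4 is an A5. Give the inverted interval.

diminished fourth

Interval numbers invert to sum to nine: 5 + 4 = 9, so a fifth inverts to a fourth.
Quality inverts too: augmented becomes diminished. That makes the inversion a diminished fourth.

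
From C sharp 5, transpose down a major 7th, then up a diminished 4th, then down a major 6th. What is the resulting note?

B double-flat 3

Down a major seventh from C#5: D4 (11 semitones down).
Up a diminished fourth from D4: Gb4 (4 semitones up).
A major sixth down from Gb4 is Bbb3.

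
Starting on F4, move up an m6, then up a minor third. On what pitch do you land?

Fb5

A minor sixth up from F4 is Db5.
Up a minor third from Db5: Fb5 (3 semitones up).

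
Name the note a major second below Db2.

Two letter names down from D: C.
A major second spans 2 semitones, so from Db2 the target pitch is Cb2.

Cb2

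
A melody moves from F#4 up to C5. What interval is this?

F to C spans five letter names (F-G-A-B-C), so the interval is some kind of fifth.
The perfect fifth is 7 semitones; here we have 6, one semitone narrower: diminished.

d5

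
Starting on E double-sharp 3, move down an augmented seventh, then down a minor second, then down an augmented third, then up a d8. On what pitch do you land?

C flat 3

Down an augmented seventh from E##3: F#2 (12 semitones down).
Down a minor second from F#2: E#2 (1 semitone down).
An augmented third down from E#2 is C2.
Up a diminished octave from C2: Cb3 (11 semitones up).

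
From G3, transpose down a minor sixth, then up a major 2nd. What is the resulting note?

G3 down a minor sixth → B2 (8 semitones).
Up a major second from B2: C#3 (2 semitones up).

C#3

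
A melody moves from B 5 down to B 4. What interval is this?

Descending from B5 to B4 is the same interval as ascending B4 to B5.
B to B is the same letter name, plus an octave, so the interval is some kind of octave.
B4 to B5 is 12 semitones, matching the perfect octave exactly, so the quality is perfect.

perfect octave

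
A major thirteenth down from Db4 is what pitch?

Counting six letter names plus an octave down from D lands on F.
A major thirteenth spans 21 semitones, so from Db4 the target pitch is Fb2.

Fb2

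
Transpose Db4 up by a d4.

Gbb4

Counting four letter names up from D lands on G.
A diminished fourth is 4 semitones; 4 semitones up from Db4 gives Gbb4.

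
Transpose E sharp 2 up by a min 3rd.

G sharp 2

Three letter names up from E: G.
A minor third spans 3 semitones, so from E#2 the target pitch is G#2.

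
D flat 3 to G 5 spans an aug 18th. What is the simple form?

A4

Take out 2 octaves (14 from the number): 18 − 14 = 4.
Quality carries through unchanged, so the simple form is an augmented fourth.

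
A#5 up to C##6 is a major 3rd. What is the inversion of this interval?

minor 6th

The rule of nine gives the new number: 9 − 3 = 6, so a third becomes a sixth.
Quality inverts too: major becomes minor. That makes the inversion a minor sixth.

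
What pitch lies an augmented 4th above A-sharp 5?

The fourth takes the letter from A up to D.
An augmented fourth spans 6 semitones, so from A#5 the target pitch is D##6.

D-double-sharp 6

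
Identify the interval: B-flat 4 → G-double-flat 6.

diminished thirteenth

B to G spans six letter names (B-C-D-E-F-G), plus an octave: a thirteenth.
A major thirteenth would be 21 semitones; Bb4 to Gbb6 is 19, two semitones narrower, so the interval is diminished.
(Equivalently, a compound diminished sixth: a diminished sixth plus an octave.)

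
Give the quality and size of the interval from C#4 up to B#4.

M7

C to B spans seven letter names (C-D-E-F-G-A-B), so the interval is some kind of seventh.
Counting semitones, C#4→B#4 is 11, which is the major seventh.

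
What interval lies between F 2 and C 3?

F to C spans five letter names (F-G-A-B-C) — that makes it a fifth of some quality.
The perfect fifth spans 7 semitones, and F2 to C3 is exactly 7 semitones — so this is a perfect fifth.

perfect fifth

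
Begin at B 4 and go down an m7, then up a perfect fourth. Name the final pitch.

F sharp 4

B4 down a minor seventh → C#4 (10 semitones).
A perfect fourth up from C#4 is F#4.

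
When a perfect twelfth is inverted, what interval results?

P4

First reduce the compound perfect twelfth to its simple form, a perfect fifth.
The rule of nine gives the new number: 9 − 5 = 4, so a fifth becomes a fourth.
Quality inverts too: perfect stays perfect. That makes the inversion a perfect fourth.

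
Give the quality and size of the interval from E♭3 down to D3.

minor second

Descending from Eb3 to D3 is the same interval as ascending D3 to Eb3.
D to E spans two letter names (D-E), so the interval is some kind of second.
At 1 semitone, D3→Eb3 falls one short of a major second: minor.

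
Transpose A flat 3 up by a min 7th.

Seven letter names up from A: G.
Moving 10 semitones up from Ab3 (the size of a minor seventh) reaches Gb4.

G flat 4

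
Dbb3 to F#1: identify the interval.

dd13

Descending from Dbb3 to F#1 is the same interval as ascending F#1 to Dbb3.
F to D spans six letter names (F-G-A-B-C-D), plus an octave, so the interval is some kind of thirteenth.
The major thirteenth is 21 semitones; here we have 18, three semitones narrower: doubly diminished.
(Equivalently, a compound doubly diminished sixth: a doubly diminished sixth plus an octave.)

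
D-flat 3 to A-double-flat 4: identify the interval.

D to A spans five letter names (D-E-F-G-A), plus an octave: a twelfth.
The perfect twelfth is 19 semitones; here we have 18, one semitone narrower: diminished.
(Equivalently, a compound diminished fifth: a diminished fifth plus an octave.)

diminished twelfth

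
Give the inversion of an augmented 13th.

First reduce the compound augmented thirteenth to its simple form, an augmented sixth.
The rule of nine gives the new number: 9 − 6 = 3, so a sixth becomes a third.
Quality inverts too: augmented becomes diminished. That makes the inversion a diminished third.

d3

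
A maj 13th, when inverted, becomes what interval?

First reduce the compound major thirteenth to its simple form, a major sixth.
Interval numbers invert to sum to nine: 6 + 3 = 9, so a sixth inverts to a third.
Quality inverts too: major becomes minor. That makes the inversion a minor third.

minor 3rd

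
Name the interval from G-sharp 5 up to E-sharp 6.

G to E spans six letter names (G-A-B-C-D-E): a sixth.
The major sixth spans 9 semitones, and G#5 to E#6 is exactly 9 semitones — so this is a major sixth.

major sixth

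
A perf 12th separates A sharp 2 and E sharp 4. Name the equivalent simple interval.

P5

Each octave removed subtracts seven from the number: 12 − 7 = 5.
Quality carries through unchanged, so the simple form is a perfect fifth.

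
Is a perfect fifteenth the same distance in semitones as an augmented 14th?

A perfect fifteenth spans 24 semitones, and an augmented fourteenth also spans 24 semitones — they're enharmonic.

Yes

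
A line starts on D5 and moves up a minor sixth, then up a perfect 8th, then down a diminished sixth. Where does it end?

A minor sixth up from D5 is Bb5.
Up a perfect octave from Bb5: Bb6 (12 semitones up).
Down a diminished sixth from Bb6: D#6 (7 semitones down).

D#6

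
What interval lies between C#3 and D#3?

major second

C to D spans two letter names (C-D) — that makes it a second of some quality.
C#3 to D#3 is 2 semitones, matching the major second exactly, so the quality is major.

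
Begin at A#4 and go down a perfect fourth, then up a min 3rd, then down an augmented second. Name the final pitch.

A perfect fourth down from A#4 is E#4.
E#4 up a minor third → G#4 (3 semitones).
Down an augmented second from G#4: F4 (3 semitones down).

F4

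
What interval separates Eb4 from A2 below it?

diminished twelfth

Descending from Eb4 to A2 is the same interval as ascending A2 to Eb4.
A to E spans five letter names (A-B-C-D-E), plus an octave — that makes it a twelfth of some quality.
A perfect twelfth would be 19 semitones; A2 to Eb4 is 18, one semitone narrower, so the interval is diminished.
(Equivalently, a compound diminished fifth: a diminished fifth plus an octave.)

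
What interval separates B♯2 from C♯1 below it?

Descending from B#2 to C#1 is the same interval as ascending C#1 to B#2.
C to B spans seven letter names (C-D-E-F-G-A-B), plus an octave, so the interval is some kind of fourteenth.
Counting semitones, C#1→B#2 is 23, which is the major fourteenth.
(Equivalently, a compound major seventh: a major seventh plus an octave.)

M14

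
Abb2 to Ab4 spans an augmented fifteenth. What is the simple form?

Take out an octave (7 from the number): 15 − 7 = 8.
Quality carries through unchanged, so the simple form is an augmented octave.

A8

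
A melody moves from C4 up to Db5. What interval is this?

minor 9th

C to D spans two letter names (C-D), plus an octave: a ninth.
A major ninth would be 14 semitones, but C4 to Db5 is 13 — one semitone narrower, making it a minor ninth.
(Equivalently, a compound minor second: a minor second plus an octave.)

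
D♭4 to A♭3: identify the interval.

Descending from Db4 to Ab3 is the same interval as ascending Ab3 to Db4.
A to D spans four letter names (A-B-C-D) — that makes it a fourth of some quality.
The perfect fourth spans 5 semitones, and Ab3 to Db4 is exactly 5 semitones — so this is a perfect fourth.

perfect fourth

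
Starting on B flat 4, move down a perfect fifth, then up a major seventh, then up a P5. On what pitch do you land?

A 5

Bb4 down a perfect fifth → Eb4 (7 semitones).
Up a major seventh from Eb4: D5 (11 semitones up).
Up a perfect fifth from D5: A5 (7 semitones up).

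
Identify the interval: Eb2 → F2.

E to F spans two letter names (E-F) — that makes it a second of some quality.
Eb2 to F2 is 2 semitones, matching the major second exactly, so the quality is major.

major second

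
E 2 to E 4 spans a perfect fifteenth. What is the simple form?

perfect 8th

Take out an octave (7 from the number): 15 − 7 = 8.
Quality carries through unchanged, so the simple form is a perfect octave.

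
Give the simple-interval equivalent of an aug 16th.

augmented 2nd

Subtracting seven from the interval number removes an octave: 16 − 14 = 2.
That makes an augmented sixteenth a compound augmented second — 2 octaves plus an augmented second.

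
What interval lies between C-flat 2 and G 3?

augmented twelfth

C to G spans five letter names (C-D-E-F-G), plus an octave: a twelfth.
The perfect twelfth is 19 semitones; here we have 20, one semitone wider: augmented.
(Equivalently, a compound augmented fifth: an augmented fifth plus an octave.)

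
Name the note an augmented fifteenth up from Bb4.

The letter stays B (same as the start), shifted two octaves up.
Moving 25 semitones up from Bb4 (the size of an augmented fifteenth) reaches B6.

B6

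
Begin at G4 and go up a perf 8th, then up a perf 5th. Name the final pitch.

D6

Up a perfect octave from G4: G5 (12 semitones up).
Up a perfect fifth from G5: D6 (7 semitones up).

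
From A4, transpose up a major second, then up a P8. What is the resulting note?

A4 up a major second → B4 (2 semitones).
B4 up a perfect octave → B5 (12 semitones).

B5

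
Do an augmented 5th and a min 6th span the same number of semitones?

Yes

Both span 8 semitones: an augmented fifth and a minor sixth are the same chromatic distance.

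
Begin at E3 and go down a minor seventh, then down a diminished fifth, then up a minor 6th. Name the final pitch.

G#2

Down a minor seventh from E3: F#2 (10 semitones down).
A diminished fifth down from F#2 is B#1.
B#1 up a minor sixth → G#2 (8 semitones).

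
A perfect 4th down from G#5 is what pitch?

The fourth takes the letter from G down to D.
Moving 5 semitones down from G#5 (the size of a perfect fourth) reaches D#5.

D#5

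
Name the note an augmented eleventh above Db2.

Four letters up from D (plus an octave) reaches G.
Moving 18 semitones up from Db2 (the size of an augmented eleventh) reaches G3.

G3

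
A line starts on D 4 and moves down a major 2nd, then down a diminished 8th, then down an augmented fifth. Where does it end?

F 2

D4 down a major second → C4 (2 semitones).
A diminished octave down from C4 is C#3.
C#3 down an augmented fifth → F2 (8 semitones).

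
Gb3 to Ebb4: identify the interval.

minor sixth

G to E spans six letter names (G-A-B-C-D-E): a sixth.
Gb3 to Ebb4 is 8 semitones, a half step short of the major sixth (9), so this is minor.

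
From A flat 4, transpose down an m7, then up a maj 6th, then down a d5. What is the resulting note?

Ab4 down a minor seventh → Bb3 (10 semitones).
A major sixth up from Bb3 is G4.
G4 down a diminished fifth → C#4 (6 semitones).

C sharp 4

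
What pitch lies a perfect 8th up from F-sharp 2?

F-sharp 3

For an octave the letter name doesn't change: still F, an octave up.
A perfect octave spans 12 semitones, so from F#2 the target pitch is F#3.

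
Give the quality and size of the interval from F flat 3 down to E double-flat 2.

major ninth

Descending from Fb3 to Ebb2 is the same interval as ascending Ebb2 to Fb3.
E to F spans two letter names (E-F), plus an octave: a ninth.
Ebb2 to Fb3 is 14 semitones, matching the major ninth exactly, so the quality is major.
(Equivalently, a compound major second: a major second plus an octave.)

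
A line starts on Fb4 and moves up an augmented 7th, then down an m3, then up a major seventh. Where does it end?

Up an augmented seventh from Fb4: E5 (12 semitones up).
E5 down a minor third → C#5 (3 semitones).
Up a major seventh from C#5: B#5 (11 semitones up).

B#5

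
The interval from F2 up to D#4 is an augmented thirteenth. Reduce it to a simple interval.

Each octave removed subtracts seven from the number: 13 − 7 = 6.
Quality carries through unchanged, so the simple form is an augmented sixth.

augmented sixth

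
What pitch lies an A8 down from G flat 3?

G double-flat 2

The letter stays G (same as the start), shifted an octave down.
An augmented octave is 13 semitones; 13 semitones down from Gb3 gives Gbb2.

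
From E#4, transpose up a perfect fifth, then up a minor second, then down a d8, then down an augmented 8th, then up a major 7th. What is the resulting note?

B#3

A perfect fifth up from E#4 is B#4.
B#4 up a minor second → C#5 (1 semitone).
A diminished octave down from C#5 is C##4.
C##4 down an augmented octave → C#3 (13 semitones).
Up a major seventh from C#3: B#3 (11 semitones up).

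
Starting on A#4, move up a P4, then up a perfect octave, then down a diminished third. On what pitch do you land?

A#4 up a perfect fourth → D#5 (5 semitones).
A perfect octave up from D#5 is D#6.
A diminished third down from D#6 is B##5.

B##5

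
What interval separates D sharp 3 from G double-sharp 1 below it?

Descending from D#3 to G##1 is the same interval as ascending G##1 to D#3.
G to D spans five letter names (G-A-B-C-D), plus an octave, so the interval is some kind of twelfth.
The perfect twelfth is 19 semitones; here we have 18, one semitone narrower: diminished.
(Equivalently, a compound diminished fifth: a diminished fifth plus an octave.)

diminished 12th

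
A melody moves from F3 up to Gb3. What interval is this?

minor second

F to G spans two letter names (F-G): a second.
F3 to Gb3 is 1 semitone, a half step short of the major second (2), so this is minor.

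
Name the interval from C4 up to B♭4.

C to B spans seven letter names (C-D-E-F-G-A-B) — that makes it a seventh of some quality.
A major seventh would be 11 semitones, but C4 to Bb4 is 10 — one semitone narrower, making it a minor seventh.

m7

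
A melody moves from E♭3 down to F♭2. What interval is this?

major seventh

Descending from Eb3 to Fb2 is the same interval as ascending Fb2 to Eb3.
F to E spans seven letter names (F-G-A-B-C-D-E) — that makes it a seventh of some quality.
The major seventh spans 11 semitones, and Fb2 to Eb3 is exactly 11 semitones — so this is a major seventh.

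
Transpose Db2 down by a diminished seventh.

E1

The seventh takes the letter from D down to E.
Moving 9 semitones down from Db2 (the size of a diminished seventh) reaches E1.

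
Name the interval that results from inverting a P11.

P5

First reduce the compound perfect eleventh to its simple form, a perfect fourth.
The rule of nine gives the new number: 9 − 4 = 5, so a fourth becomes a fifth.
And perfect stays perfect under inversion, so we get a perfect fifth.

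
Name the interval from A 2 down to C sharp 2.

minor sixth

Descending from A2 to C#2 is the same interval as ascending C#2 to A2.
C to A spans six letter names (C-D-E-F-G-A): a sixth.
At 8 semitones, C#2→A2 falls one short of a major sixth: minor.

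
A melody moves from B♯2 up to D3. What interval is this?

B to D spans three letter names (B-C-D) — that makes it a third of some quality.
A major third would be 4 semitones; B#2 to D3 is 2, two semitones narrower, so the interval is diminished.

diminished third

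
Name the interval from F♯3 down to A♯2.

Descending from F#3 to A#2 is the same interval as ascending A#2 to F#3.
A to F spans six letter names (A-B-C-D-E-F): a sixth.
A#2 to F#3 is 8 semitones, a half step short of the major sixth (9), so this is minor.

m6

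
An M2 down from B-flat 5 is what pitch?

Two letter names down from B: A.
Moving 2 semitones down from Bb5 (the size of a major second) reaches Ab5.

A-flat 5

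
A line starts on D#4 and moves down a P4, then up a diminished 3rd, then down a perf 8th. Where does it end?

C3

D#4 down a perfect fourth → A#3 (5 semitones).
A#3 up a diminished third → C4 (2 semitones).
Down a perfect octave from C4: C3 (12 semitones down).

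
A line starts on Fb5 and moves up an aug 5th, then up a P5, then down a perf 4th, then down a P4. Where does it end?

A5

Up an augmented fifth from Fb5: C6 (8 semitones up).
A perfect fifth up from C6 is G6.
Down a perfect fourth from G6: D6 (5 semitones down).
A perfect fourth down from D6 is A5.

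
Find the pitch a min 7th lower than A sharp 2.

The seventh takes the letter from A down to B.
A minor seventh spans 10 semitones, so from A#2 the target pitch is B#1.

B sharp 1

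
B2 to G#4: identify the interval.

B to G spans six letter names (B-C-D-E-F-G), plus an octave — that makes it a thirteenth of some quality.
The major thirteenth spans 21 semitones, and B2 to G#4 is exactly 21 semitones — so this is a major thirteenth.
(Equivalently, a compound major sixth: a major sixth plus an octave.)

major 13th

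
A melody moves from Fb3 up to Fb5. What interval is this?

F to F is the same letter name, plus 2 octaves — that makes it a fifteenth of some quality.
Fb3 to Fb5 is 24 semitones, matching the perfect fifteenth exactly, so the quality is perfect.
(Equivalently, a compound perfect octave: a perfect octave plus an octave.)

perfect fifteenth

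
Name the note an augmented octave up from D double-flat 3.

The letter stays D (same as the start), shifted an octave up.
Moving 13 semitones up from Dbb3 (the size of an augmented octave) reaches Db4.

D flat 4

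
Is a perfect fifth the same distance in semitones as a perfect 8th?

A perfect fifth is 7 semitones but a perfect octave is 12 semitones — different sizes.

No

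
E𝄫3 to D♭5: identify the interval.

major 14th

E to D spans seven letter names (E-F-G-A-B-C-D), plus an octave: a fourteenth.
The major fourteenth spans 23 semitones, and Ebb3 to Db5 is exactly 23 semitones — so this is a major fourteenth.
(Equivalently, a compound major seventh: a major seventh plus an octave.)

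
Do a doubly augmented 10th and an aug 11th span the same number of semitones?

A doubly augmented tenth = 18 semitones = an augmented eleventh; enharmonically equal.

Yes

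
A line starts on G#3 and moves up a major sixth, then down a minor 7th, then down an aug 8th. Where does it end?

F#2

G#3 up a major sixth → E#4 (9 semitones).
Down a minor seventh from E#4: F##3 (10 semitones down).
Down an augmented octave from F##3: F#2 (13 semitones down).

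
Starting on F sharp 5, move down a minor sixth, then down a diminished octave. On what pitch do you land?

Down a minor sixth from F#5: A#4 (8 semitones down).
A diminished octave down from A#4 is A##3.

A double-sharp 3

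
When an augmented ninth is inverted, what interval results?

diminished 7th

First reduce the compound augmented ninth to its simple form, an augmented second.
Interval numbers invert to sum to nine: 2 + 7 = 9, so a second inverts to a seventh.
The quality also flips — augmented becomes diminished — giving a diminished seventh.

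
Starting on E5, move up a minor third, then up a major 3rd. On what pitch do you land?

B5

Up a minor third from E5: G5 (3 semitones up).
Up a major third from G5: B5 (4 semitones up).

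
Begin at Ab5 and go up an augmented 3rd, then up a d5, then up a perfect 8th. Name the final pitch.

G7

Ab5 up an augmented third → C#6 (5 semitones).
Up a diminished fifth from C#6: G6 (6 semitones up).
G6 up a perfect octave → G7 (12 semitones).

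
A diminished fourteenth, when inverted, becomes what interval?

augmented second

First reduce the compound diminished fourteenth to its simple form, a diminished seventh.
Interval numbers invert to sum to nine: 7 + 2 = 9, so a seventh inverts to a second.
Quality inverts too: diminished becomes augmented. That makes the inversion an augmented second.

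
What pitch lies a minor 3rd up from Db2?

Counting three letter names up from D lands on F.
A minor third spans 3 semitones, so from Db2 the target pitch is Fb2.

Fb2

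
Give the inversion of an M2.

Inverted interval numbers add to nine, so a second pairs with a seventh (2 + 7 = 9).
And major becomes minor under inversion, so we get a minor seventh.

minor 7th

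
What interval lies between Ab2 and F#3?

A to F spans six letter names (A-B-C-D-E-F) — that makes it a sixth of some quality.
A major sixth would be 9 semitones; Ab2 to F#3 is 10, one semitone wider, so the interval is augmented.

augmented sixth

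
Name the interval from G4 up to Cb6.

G to C spans four letter names (G-A-B-C), plus an octave: an eleventh.
A perfect eleventh would be 17 semitones; G4 to Cb6 is 16, one semitone narrower, so the interval is diminished.
(Equivalently, a compound diminished fourth: a diminished fourth plus an octave.)

d11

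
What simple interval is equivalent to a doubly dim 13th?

Subtracting seven from the interval number removes an octave: 13 − 7 = 6.
That makes a doubly diminished thirteenth a compound doubly diminished sixth — an octave plus a doubly diminished sixth.

doubly diminished 6th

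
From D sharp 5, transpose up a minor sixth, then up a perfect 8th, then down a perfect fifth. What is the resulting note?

E 6

D#5 up a minor sixth → B5 (8 semitones).
A perfect octave up from B5 is B6.
Down a perfect fifth from B6: E6 (7 semitones down).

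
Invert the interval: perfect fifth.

Inverted interval numbers add to nine, so a fifth pairs with a fourth (5 + 4 = 9).
And perfect stays perfect under inversion, so we get a perfect fourth.

P4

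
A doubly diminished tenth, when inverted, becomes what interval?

AA6

First reduce the compound doubly diminished tenth to its simple form, a doubly diminished third.
Interval numbers invert to sum to nine: 3 + 6 = 9, so a third inverts to a sixth.
The quality also flips — doubly diminished becomes doubly augmented — giving a doubly augmented sixth.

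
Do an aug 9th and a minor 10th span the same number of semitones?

Yes

An augmented ninth spans 15 semitones, and a minor tenth also spans 15 semitones — they're enharmonic.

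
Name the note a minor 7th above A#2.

G#3

Seven letter names up from A: G.
A minor seventh spans 10 semitones, so from A#2 the target pitch is G#3.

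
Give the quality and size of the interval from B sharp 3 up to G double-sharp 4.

B to G spans six letter names (B-C-D-E-F-G) — that makes it a sixth of some quality.
The major sixth spans 9 semitones, and B#3 to G##4 is exactly 9 semitones — so this is a major sixth.

M6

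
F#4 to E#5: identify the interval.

major seventh

F to E spans seven letter names (F-G-A-B-C-D-E): a seventh.
The major seventh spans 11 semitones, and F#4 to E#5 is exactly 11 semitones — so this is a major seventh.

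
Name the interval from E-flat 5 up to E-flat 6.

P8

E to E is the same letter name, plus an octave — that makes it an octave of some quality.
Eb5 to Eb6 is 12 semitones, matching the perfect octave exactly, so the quality is perfect.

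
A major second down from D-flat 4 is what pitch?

The second takes the letter from D down to C.
A major second spans 2 semitones, so from Db4 the target pitch is Cb4.

C-flat 4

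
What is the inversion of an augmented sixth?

diminished third

Interval numbers invert to sum to nine: 6 + 3 = 9, so a sixth inverts to a third.
And augmented becomes diminished under inversion, so we get a diminished third.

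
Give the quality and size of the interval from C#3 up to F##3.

augmented 4th

C to F spans four letter names (C-D-E-F): a fourth.
C#3 to F##3 spans 6 semitones — one semitone wider than the perfect fourth (5) — giving an augmented fourth.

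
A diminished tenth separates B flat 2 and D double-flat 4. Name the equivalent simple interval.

Subtracting seven from the interval number removes an octave: 10 − 7 = 3.
That makes a diminished tenth a compound diminished third — an octave plus a diminished third.

diminished 3rd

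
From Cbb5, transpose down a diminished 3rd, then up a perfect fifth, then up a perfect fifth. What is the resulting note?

Cbb5 down a diminished third → Ab4 (2 semitones).
Ab4 up a perfect fifth → Eb5 (7 semitones).
Up a perfect fifth from Eb5: Bb5 (7 semitones up).

Bb5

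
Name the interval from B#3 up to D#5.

B to D spans three letter names (B-C-D), plus an octave, so the interval is some kind of tenth.
A major tenth would be 16 semitones, but B#3 to D#5 is 15 — one semitone narrower, making it a minor tenth.
(Equivalently, a compound minor third: a minor third plus an octave.)

minor tenth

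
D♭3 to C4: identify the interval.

D to C spans seven letter names (D-E-F-G-A-B-C) — that makes it a seventh of some quality.
Db3 to C4 is 11 semitones, matching the major seventh exactly, so the quality is major.

major seventh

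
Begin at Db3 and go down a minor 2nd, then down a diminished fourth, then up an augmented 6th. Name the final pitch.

E##3

Down a minor second from Db3: C3 (1 semitone down).
A diminished fourth down from C3 is G#2.
G#2 up an augmented sixth → E##3 (10 semitones).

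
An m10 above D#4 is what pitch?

Counting three letter names plus an octave up from D lands on F.
A minor tenth is 15 semitones; 15 semitones up from D#4 gives F#5.

F#5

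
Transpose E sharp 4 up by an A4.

The fourth takes the letter from E up to A.
An augmented fourth spans 6 semitones, so from E#4 the target pitch is A##4.

A double-sharp 4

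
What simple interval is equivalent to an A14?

augmented seventh

Each octave removed subtracts seven from the number: 14 − 7 = 7.
That makes an augmented fourteenth a compound augmented seventh — an octave plus an augmented seventh.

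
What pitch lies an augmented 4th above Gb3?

C4

The fourth takes the letter from G up to C.
An augmented fourth spans 6 semitones, so from Gb3 the target pitch is C4.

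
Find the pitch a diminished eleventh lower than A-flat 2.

E 1

The eleventh's letter: A down four letter names plus an octave → E.
A diminished eleventh spans 16 semitones, so from Ab2 the target pitch is E1.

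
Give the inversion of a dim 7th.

A2

Inverted interval numbers add to nine, so a seventh pairs with a second (7 + 2 = 9).
The quality also flips — diminished becomes augmented — giving an augmented second.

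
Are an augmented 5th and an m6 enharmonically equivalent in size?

An augmented fifth spans 8 semitones, and a minor sixth also spans 8 semitones — they're enharmonic.

Yes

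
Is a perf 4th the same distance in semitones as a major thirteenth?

A perfect fourth spans 5 semitones; a major thirteenth spans 21 semitones. They differ by 16.

No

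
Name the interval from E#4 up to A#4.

E to A spans four letter names (E-F-G-A) — that makes it a fourth of some quality.
The perfect fourth spans 5 semitones, and E#4 to A#4 is exactly 5 semitones — so this is a perfect fourth.

perfect 4th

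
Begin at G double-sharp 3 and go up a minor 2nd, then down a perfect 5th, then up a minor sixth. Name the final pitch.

Up a minor second from G##3: A#3 (1 semitone up).
A perfect fifth down from A#3 is D#3.
A minor sixth up from D#3 is B3.

B 3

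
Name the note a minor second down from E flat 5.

D 5

Two letter names down from E: D.
A minor second is 1 semitone; 1 semitone down from Eb5 gives D5.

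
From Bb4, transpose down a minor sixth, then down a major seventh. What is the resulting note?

Down a minor sixth from Bb4: D4 (8 semitones down).
A major seventh down from D4 is Eb3.

Eb3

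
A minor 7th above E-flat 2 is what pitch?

Counting seven letter names up from E lands on D.
A minor seventh spans 10 semitones, so from Eb2 the target pitch is Db3.

D-flat 3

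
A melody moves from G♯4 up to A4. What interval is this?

minor second

G to A spans two letter names (G-A): a second.
At 1 semitone, G#4→A4 falls one short of a major second: minor.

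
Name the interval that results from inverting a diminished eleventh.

augmented fifth

First reduce the compound diminished eleventh to its simple form, a diminished fourth.
The rule of nine gives the new number: 9 − 4 = 5, so a fourth becomes a fifth.
Quality inverts too: diminished becomes augmented. That makes the inversion an augmented fifth.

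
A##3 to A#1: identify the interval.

Descending from A##3 to A#1 is the same interval as ascending A#1 to A##3.
A to A is the same letter name, plus 2 octaves: a fifteenth.
The perfect fifteenth is 24 semitones; here we have 25, one semitone wider: augmented.
(Equivalently, a compound augmented octave: an augmented octave plus an octave.)

A15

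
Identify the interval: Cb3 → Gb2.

Descending from Cb3 to Gb2 is the same interval as ascending Gb2 to Cb3.
G to C spans four letter names (G-A-B-C): a fourth.
Gb2 to Cb3 is 5 semitones, matching the perfect fourth exactly, so the quality is perfect.

perfect 4th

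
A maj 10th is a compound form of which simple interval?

Subtracting seven from the interval number removes an octave: 10 − 7 = 3.
That makes a major tenth a compound major third — an octave plus a major third.

M3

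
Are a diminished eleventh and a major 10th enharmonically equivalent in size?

Both span 16 semitones: a diminished eleventh and a major tenth are the same chromatic distance.

Yes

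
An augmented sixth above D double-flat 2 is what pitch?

B flat 2

Six letter names up from D: B.
Moving 10 semitones up from Dbb2 (the size of an augmented sixth) reaches Bb2.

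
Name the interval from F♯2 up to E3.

F to E spans seven letter names (F-G-A-B-C-D-E): a seventh.
A major seventh would be 11 semitones, but F#2 to E3 is 10 — one semitone narrower, making it a minor seventh.

minor 7th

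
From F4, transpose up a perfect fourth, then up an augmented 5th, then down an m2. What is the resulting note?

A perfect fourth up from F4 is Bb4.
Bb4 up an augmented fifth → F#5 (8 semitones).
F#5 down a minor second → E#5 (1 semitone).

E#5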